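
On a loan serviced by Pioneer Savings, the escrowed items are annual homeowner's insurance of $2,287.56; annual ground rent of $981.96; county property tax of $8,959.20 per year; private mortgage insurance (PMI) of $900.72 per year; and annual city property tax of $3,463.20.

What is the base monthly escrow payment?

$1,382.72

Homeowner's insurance = $2,287.56
Ground rent = $981.96
County property tax = $8,959.20
Private mortgage insurance (PMI) = $900.72
City property tax = $3,463.20
Combined annual = $2,287.56 + $981.96 + $8,959.20 + $900.72 + $3,463.20 = $16,592.64
Base monthly escrow = $16,592.64 ÷ 12 = $1,382.72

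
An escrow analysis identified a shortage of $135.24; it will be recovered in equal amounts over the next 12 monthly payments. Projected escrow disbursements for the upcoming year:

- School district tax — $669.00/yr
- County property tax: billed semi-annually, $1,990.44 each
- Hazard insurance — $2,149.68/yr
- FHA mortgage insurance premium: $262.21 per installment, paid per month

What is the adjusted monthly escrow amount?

$840.11

School district tax = $669.00/yr
County property tax = $1,990.44 × 2 = $3,980.88/yr
Hazard insurance = $2,149.68/yr
FHA mortgage insurance premium = $262.21 × 12 = $3,146.52/yr
Annual escrow total = $669.00 + $3,980.88 + $2,149.68 + $3,146.52 = $9,946.08
Monthly = $9,946.08 / 12 = $828.84
Shortage spread = $135.24 / 12 = $11.27/mo
Adjusted monthly = $828.84 + $11.27 = $840.11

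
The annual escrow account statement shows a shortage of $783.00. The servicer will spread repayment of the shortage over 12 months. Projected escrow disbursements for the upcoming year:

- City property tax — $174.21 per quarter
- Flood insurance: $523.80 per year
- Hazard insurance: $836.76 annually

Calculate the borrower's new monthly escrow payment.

City property tax: $174.21 × 4 = $696.84 annually
Flood insurance: $523.80 annually
Hazard insurance: $836.76 annually
Total per year = $696.84 + $523.80 + $836.76 = $2,057.40
Per month = $2,057.40 ÷ 12 = $171.45
Monthly shortage recovery: $783.00 / 12 = $65.25
Adjusted monthly = $171.45 + $65.25 = $236.70

$236.70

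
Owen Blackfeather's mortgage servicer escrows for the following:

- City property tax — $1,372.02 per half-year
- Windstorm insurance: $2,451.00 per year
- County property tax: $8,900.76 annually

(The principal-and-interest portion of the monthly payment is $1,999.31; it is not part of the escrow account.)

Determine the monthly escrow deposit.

City property tax: $1,372.02 × 2 = $2,744.04 per year
Windstorm insurance: $2,451.00 per year
County property tax: $8,900.76 per year
Combined annual = $2,744.04 + $2,451.00 + $8,900.76 = $14,095.80
Monthly = $14,095.80 ÷ 12 = $1,174.65

$1,174.65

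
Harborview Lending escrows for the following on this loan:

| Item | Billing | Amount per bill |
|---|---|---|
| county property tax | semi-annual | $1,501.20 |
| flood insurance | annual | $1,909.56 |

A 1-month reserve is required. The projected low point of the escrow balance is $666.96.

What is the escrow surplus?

County property tax = $1,501.20 × 2 = $3,002.40/yr
Flood insurance = $1,909.56/yr
Total per year = $3,002.40 + $1,909.56 = $4,911.96
Monthly = $4,911.96 ÷ 12 = $409.33
Cushion = 1 × $409.33 = $409.33
Excess over cushion: $666.96 − $409.33 = $257.63

$257.63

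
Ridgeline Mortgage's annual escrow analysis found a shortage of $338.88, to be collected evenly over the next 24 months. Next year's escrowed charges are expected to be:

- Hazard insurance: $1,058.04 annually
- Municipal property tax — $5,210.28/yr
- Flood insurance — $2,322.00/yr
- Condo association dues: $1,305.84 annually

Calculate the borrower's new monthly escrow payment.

Hazard insurance — $1,058.04/yr
Municipal property tax — $5,210.28/yr
Flood insurance — $2,322.00/yr
Condo association dues — $1,305.84/yr
Annual escrow total = $9,896.16
Per month = $9,896.16 / 12 = $824.68
Shortage per month = $338.88 ÷ 24 = $14.12
New monthly escrow = $824.68 + $14.12 = $838.80

$838.80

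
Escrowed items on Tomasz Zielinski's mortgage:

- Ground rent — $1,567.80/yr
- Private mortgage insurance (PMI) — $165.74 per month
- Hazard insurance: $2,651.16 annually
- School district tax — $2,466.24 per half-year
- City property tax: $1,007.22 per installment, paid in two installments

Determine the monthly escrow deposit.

$1,096.23

Ground rent: $1,567.80/yr
Private mortgage insurance (PMI): $165.74 × 12 = $1,988.88/yr
Hazard insurance: $2,651.16/yr
School district tax: $2,466.24 × 2 = $4,932.48/yr
City property tax: $1,007.22 × 2 = $2,014.44/yr
Yearly total = $1,567.80 + $1,988.88 + $2,651.16 + $4,932.48 + $2,014.44 = $13,154.76
Monthly = $13,154.76 / 12 = $1,096.23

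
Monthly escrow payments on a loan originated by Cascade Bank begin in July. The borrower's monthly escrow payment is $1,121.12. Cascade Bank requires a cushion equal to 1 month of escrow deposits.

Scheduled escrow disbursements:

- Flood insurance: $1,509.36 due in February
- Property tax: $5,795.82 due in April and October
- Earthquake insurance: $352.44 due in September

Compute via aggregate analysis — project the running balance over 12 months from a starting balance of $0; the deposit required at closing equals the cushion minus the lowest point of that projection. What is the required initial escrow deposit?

$3,363.36

Cushion = 1 × $1,121.12 = $1,121.12
Trial balance (start $0, +$1,121.12 each month, − disbursements):
  Jul: +$1,121.12 → $1,121.12
  Aug: +$1,121.12 → $2,242.24
  Sep: +$1,121.12 − $352.44 → $3,010.92
  Oct: +$1,121.12 − $5,795.82 → -$1,663.78
  Nov: +$1,121.12 → -$542.66
  Dec: +$1,121.12 → $578.46
  Jan: +$1,121.12 → $1,699.58
  Feb: +$1,121.12 − $1,509.36 → $1,311.34
  Mar: +$1,121.12 → $2,432.46
  Apr: +$1,121.12 − $5,795.82 → -$2,242.24
  May: +$1,121.12 → -$1,121.12
  Jun: +$1,121.12 → $0.00
Lowest trial balance = -$2,242.24 (Apr)
Initial deposit = cushion − low point = $1,121.12 − (-$2,242.24) = $3,363.36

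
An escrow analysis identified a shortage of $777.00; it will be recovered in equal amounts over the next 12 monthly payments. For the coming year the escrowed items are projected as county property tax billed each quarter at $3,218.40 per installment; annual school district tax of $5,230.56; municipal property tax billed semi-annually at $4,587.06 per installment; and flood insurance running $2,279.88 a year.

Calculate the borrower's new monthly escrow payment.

$2,527.93

County property tax: $3,218.40 × 4 = $12,873.60 per year
School district tax: $5,230.56 per year
Municipal property tax: $4,587.06 × 2 = $9,174.12 per year
Flood insurance: $2,279.88 per year
Total per year = $12,873.60 + $5,230.56 + $9,174.12 + $2,279.88 = $29,558.16
Base monthly escrow = $29,558.16 ÷ 12 = $2,463.18
Monthly shortage recovery: $777.00 / 12 = $64.75
New monthly escrow = $2,463.18 + $64.75 = $2,527.93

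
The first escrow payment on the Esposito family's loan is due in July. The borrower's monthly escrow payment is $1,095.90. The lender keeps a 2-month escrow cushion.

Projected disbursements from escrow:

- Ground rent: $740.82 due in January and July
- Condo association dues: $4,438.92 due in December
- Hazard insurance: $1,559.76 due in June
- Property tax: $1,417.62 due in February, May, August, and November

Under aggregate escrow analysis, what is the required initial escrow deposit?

Cushion = 2 × $1,095.90 = $2,191.80
Trial balance (start $0, +$1,095.90 each month, − disbursements):
  Jul: +$1,095.90 − $740.82 → $355.08
  Aug: +$1,095.90 − $1,417.62 → $33.36
  Sep: +$1,095.90 → $1,129.26
  Oct: +$1,095.90 → $2,225.16
  Nov: +$1,095.90 − $1,417.62 → $1,903.44
  Dec: +$1,095.90 − $4,438.92 → -$1,439.58
  Jan: +$1,095.90 − $740.82 → -$1,084.50
  Feb: +$1,095.90 − $1,417.62 → -$1,406.22
  Mar: +$1,095.90 → -$310.32
  Apr: +$1,095.90 → $785.58
  May: +$1,095.90 − $1,417.62 → $463.86
  Jun: +$1,095.90 − $1,559.76 → $0.00
Lowest trial balance = -$1,439.58 (Dec)
Initial deposit = cushion − low point = $2,191.80 − (-$1,439.58) = $3,631.38

$3,631.38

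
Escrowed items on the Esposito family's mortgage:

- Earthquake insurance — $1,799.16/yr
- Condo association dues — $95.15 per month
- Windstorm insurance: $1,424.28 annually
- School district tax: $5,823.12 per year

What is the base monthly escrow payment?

$849.03

Earthquake insurance: $1,799.16/yr
Condo association dues: $95.15 × 12 = $1,141.80/yr
Windstorm insurance: $1,424.28/yr
School district tax: $5,823.12/yr
Total per year = $10,188.36
Per month = $10,188.36 ÷ 12 = $849.03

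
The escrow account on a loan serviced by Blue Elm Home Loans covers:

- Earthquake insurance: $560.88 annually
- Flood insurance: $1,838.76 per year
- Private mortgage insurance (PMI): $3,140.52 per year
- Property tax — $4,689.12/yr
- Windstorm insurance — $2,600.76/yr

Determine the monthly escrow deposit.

Earthquake insurance: $560.88/yr
Flood insurance: $1,838.76/yr
Private mortgage insurance (PMI): $3,140.52/yr
Property tax: $4,689.12/yr
Windstorm insurance: $2,600.76/yr
Yearly total = $12,830.04
Monthly escrow = $12,830.04 / 12 = $1,069.17

$1,069.17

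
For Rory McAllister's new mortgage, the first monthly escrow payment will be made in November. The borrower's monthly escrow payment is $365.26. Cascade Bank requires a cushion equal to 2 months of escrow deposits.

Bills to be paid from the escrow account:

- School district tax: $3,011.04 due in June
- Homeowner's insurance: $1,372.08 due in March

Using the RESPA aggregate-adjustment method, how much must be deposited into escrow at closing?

$2,191.56

Cushion = 2 × $365.26 = $730.52
Trial balance (start $0, +$365.26 each month, − disbursements):
  Nov: +$365.26 → $365.26
  Dec: +$365.26 → $730.52
  Jan: +$365.26 → $1,095.78
  Feb: +$365.26 → $1,461.04
  Mar: +$365.26 − $1,372.08 → $454.22
  Apr: +$365.26 → $819.48
  May: +$365.26 → $1,184.74
  Jun: +$365.26 − $3,011.04 → -$1,461.04
  Jul: +$365.26 → -$1,095.78
  Aug: +$365.26 → -$730.52
  Sep: +$365.26 → -$365.26
  Oct: +$365.26 → $0.00
Lowest trial balance = -$1,461.04 (Jun)
Initial deposit = cushion − low point = $730.52 − (-$1,461.04) = $2,191.56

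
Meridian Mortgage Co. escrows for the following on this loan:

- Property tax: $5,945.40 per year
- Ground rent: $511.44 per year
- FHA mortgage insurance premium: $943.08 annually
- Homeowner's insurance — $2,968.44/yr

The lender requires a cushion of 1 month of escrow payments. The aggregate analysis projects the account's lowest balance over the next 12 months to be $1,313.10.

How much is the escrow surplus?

$449.07

Property tax — $5,945.40
Ground rent — $511.44
FHA mortgage insurance premium — $943.08
Homeowner's insurance — $2,968.44
Yearly total = $10,368.36
Base monthly escrow = $10,368.36 / 12 = $864.03
Cushion = 1 × $864.03 = $864.03
Surplus = $1,313.10 − $864.03 = $449.07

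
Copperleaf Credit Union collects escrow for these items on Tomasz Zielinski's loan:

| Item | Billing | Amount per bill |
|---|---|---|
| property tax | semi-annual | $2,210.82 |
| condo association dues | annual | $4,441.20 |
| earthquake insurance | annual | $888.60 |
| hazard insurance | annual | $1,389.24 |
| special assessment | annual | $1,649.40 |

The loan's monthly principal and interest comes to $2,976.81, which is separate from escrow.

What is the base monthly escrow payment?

Property tax — $2,210.82 × 2 = $4,421.64/yr
Condo association dues — $4,441.20/yr
Earthquake insurance — $888.60/yr
Hazard insurance — $1,389.24/yr
Special assessment — $1,649.40/yr
Combined annual = $12,790.08
Per month = $12,790.08 / 12 = $1,065.84

$1,065.84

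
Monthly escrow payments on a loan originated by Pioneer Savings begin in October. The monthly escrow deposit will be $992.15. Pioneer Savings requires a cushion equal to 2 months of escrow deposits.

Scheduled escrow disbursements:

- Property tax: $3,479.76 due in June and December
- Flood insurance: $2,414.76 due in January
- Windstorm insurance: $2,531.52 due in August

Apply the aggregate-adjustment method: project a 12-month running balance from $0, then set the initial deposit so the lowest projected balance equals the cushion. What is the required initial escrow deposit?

$3,910.22

Cushion = 2 × $992.15 = $1,984.30
Trial balance (start $0, +$992.15 each month, − disbursements):
  Oct: +$992.15 → $992.15
  Nov: +$992.15 → $1,984.30
  Dec: +$992.15 − $3,479.76 → -$503.31
  Jan: +$992.15 − $2,414.76 → -$1,925.92
  Feb: +$992.15 → -$933.77
  Mar: +$992.15 → $58.38
  Apr: +$992.15 → $1,050.53
  May: +$992.15 → $2,042.68
  Jun: +$992.15 − $3,479.76 → -$444.93
  Jul: +$992.15 → $547.22
  Aug: +$992.15 − $2,531.52 → -$992.15
  Sep: +$992.15 → $0.00
Lowest trial balance = -$1,925.92 (Jan)
Initial deposit = cushion − low point = $1,984.30 − (-$1,925.92) = $3,910.22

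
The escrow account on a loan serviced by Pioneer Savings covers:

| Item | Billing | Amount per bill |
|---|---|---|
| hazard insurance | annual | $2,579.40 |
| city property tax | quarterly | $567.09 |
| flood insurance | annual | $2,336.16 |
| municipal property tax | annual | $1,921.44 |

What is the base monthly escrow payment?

$758.78

Hazard insurance = $2,579.40
City property tax = $567.09 × 4 = $2,268.36
Flood insurance = $2,336.16
Municipal property tax = $1,921.44
Annual escrow total = $9,105.36
Monthly escrow = $9,105.36 / 12 = $758.78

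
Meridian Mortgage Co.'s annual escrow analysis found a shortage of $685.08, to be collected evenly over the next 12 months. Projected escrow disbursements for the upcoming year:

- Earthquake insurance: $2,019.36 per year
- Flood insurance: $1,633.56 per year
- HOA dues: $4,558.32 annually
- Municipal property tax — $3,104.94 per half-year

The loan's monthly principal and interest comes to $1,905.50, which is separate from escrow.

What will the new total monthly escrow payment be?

Earthquake insurance — $2,019.36 annually
Flood insurance — $1,633.56 annually
HOA dues — $4,558.32 annually
Municipal property tax — $3,104.94 × 2 = $6,209.88 annually
Combined annual = $2,019.36 + $1,633.56 + $4,558.32 + $6,209.88 = $14,421.12
Monthly = $14,421.12 / 12 = $1,201.76
Monthly shortage recovery: $685.08 / 12 = $57.09
Adjusted monthly = $1,201.76 + $57.09 = $1,258.85

$1,258.85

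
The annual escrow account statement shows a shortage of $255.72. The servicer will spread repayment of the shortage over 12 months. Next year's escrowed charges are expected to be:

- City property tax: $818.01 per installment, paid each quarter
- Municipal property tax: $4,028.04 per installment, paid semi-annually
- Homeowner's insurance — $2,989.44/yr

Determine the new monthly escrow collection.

City property tax — $818.01 × 4 = $3,272.04 per year
Municipal property tax — $4,028.04 × 2 = $8,056.08 per year
Homeowner's insurance — $2,989.44 per year
Combined annual = $3,272.04 + $8,056.08 + $2,989.44 = $14,317.56
Base monthly escrow = $14,317.56 ÷ 12 = $1,193.13
Shortage spread = $255.72 / 12 = $21.31/mo
New monthly escrow = $1,193.13 + $21.31 = $1,214.44

$1,214.44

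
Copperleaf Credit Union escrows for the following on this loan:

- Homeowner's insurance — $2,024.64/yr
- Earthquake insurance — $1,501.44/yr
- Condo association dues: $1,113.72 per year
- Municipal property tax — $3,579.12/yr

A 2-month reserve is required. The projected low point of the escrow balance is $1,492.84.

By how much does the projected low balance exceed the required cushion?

$123.02

Homeowner's insurance = $2,024.64 per year
Earthquake insurance = $1,501.44 per year
Condo association dues = $1,113.72 per year
Municipal property tax = $3,579.12 per year
Yearly total = $8,218.92
Per month = $8,218.92 / 12 = $684.91
Required cushion = 2 × $684.91 = $1,369.82
Surplus = $1,492.84 − $1,369.82 = $123.02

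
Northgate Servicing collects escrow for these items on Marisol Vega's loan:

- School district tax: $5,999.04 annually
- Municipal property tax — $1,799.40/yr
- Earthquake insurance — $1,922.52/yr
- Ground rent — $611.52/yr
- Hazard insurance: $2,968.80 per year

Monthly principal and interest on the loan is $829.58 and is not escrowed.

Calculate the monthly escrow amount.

$1,108.44

School district tax = $5,999.04
Municipal property tax = $1,799.40
Earthquake insurance = $1,922.52
Ground rent = $611.52
Hazard insurance = $2,968.80
Combined annual = $5,999.04 + $1,799.40 + $1,922.52 + $611.52 + $2,968.80 = $13,301.28
Monthly = $13,301.28 ÷ 12 = $1,108.44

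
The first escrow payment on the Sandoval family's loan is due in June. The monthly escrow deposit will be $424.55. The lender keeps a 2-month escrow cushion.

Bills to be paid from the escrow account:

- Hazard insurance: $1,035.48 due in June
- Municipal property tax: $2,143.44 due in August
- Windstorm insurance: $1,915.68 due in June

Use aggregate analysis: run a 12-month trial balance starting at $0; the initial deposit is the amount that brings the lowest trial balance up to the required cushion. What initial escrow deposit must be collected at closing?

Cushion = 2 × $424.55 = $849.10
Trial balance (start $0, +$424.55 each month, − disbursements):
  Jun: +$424.55 − $2,951.16 → -$2,526.61
  Jul: +$424.55 → -$2,102.06
  Aug: +$424.55 − $2,143.44 → -$3,820.95
  Sep: +$424.55 → -$3,396.40
  Oct: +$424.55 → -$2,971.85
  Nov: +$424.55 → -$2,547.30
  Dec: +$424.55 → -$2,122.75
  Jan: +$424.55 → -$1,698.20
  Feb: +$424.55 → -$1,273.65
  Mar: +$424.55 → -$849.10
  Apr: +$424.55 → -$424.55
  May: +$424.55 → $0.00
Lowest trial balance = -$3,820.95 (Aug)
Initial deposit = cushion − low point = $849.10 − (-$3,820.95) = $4,670.05

$4,670.05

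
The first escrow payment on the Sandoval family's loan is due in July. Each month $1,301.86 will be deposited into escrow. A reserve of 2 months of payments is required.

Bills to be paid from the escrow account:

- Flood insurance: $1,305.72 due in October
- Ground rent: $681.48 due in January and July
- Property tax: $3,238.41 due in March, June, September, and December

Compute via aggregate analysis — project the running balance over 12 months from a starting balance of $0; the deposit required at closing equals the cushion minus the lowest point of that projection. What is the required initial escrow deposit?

Cushion = 2 × $1,301.86 = $2,603.72
Trial balance (start $0, +$1,301.86 each month, − disbursements):
  Jul: +$1,301.86 − $681.48 → $620.38
  Aug: +$1,301.86 → $1,922.24
  Sep: +$1,301.86 − $3,238.41 → -$14.31
  Oct: +$1,301.86 − $1,305.72 → -$18.17
  Nov: +$1,301.86 → $1,283.69
  Dec: +$1,301.86 − $3,238.41 → -$652.86
  Jan: +$1,301.86 − $681.48 → -$32.48
  Feb: +$1,301.86 → $1,269.38
  Mar: +$1,301.86 − $3,238.41 → -$667.17
  Apr: +$1,301.86 → $634.69
  May: +$1,301.86 → $1,936.55
  Jun: +$1,301.86 − $3,238.41 → $0.00
Lowest trial balance = -$667.17 (Mar)
Initial deposit = cushion − low point = $2,603.72 − (-$667.17) = $3,270.89

$3,270.89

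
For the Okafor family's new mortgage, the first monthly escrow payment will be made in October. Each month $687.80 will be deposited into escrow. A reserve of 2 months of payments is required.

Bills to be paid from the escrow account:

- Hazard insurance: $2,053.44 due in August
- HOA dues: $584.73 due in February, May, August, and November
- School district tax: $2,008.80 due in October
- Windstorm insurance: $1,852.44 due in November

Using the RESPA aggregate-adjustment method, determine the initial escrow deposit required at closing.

$4,445.97

Cushion = 2 × $687.80 = $1,375.60
Trial balance (start $0, +$687.80 each month, − disbursements):
  Oct: +$687.80 − $2,008.80 → -$1,321.00
  Nov: +$687.80 − $2,437.17 → -$3,070.37
  Dec: +$687.80 → -$2,382.57
  Jan: +$687.80 → -$1,694.77
  Feb: +$687.80 − $584.73 → -$1,591.70
  Mar: +$687.80 → -$903.90
  Apr: +$687.80 → -$216.10
  May: +$687.80 − $584.73 → -$113.03
  Jun: +$687.80 → $574.77
  Jul: +$687.80 → $1,262.57
  Aug: +$687.80 − $2,638.17 → -$687.80
  Sep: +$687.80 → $0.00
Lowest trial balance = -$3,070.37 (Nov)
Initial deposit = cushion − low point = $1,375.60 − (-$3,070.37) = $4,445.97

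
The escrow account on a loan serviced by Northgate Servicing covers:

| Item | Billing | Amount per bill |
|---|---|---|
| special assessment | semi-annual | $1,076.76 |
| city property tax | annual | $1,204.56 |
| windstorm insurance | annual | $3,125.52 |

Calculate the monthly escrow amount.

Special assessment = $1,076.76 × 2 = $2,153.52 annually
City property tax = $1,204.56 annually
Windstorm insurance = $3,125.52 annually
Total annual escrow = $6,483.60
Base monthly escrow = $6,483.60 ÷ 12 = $540.30

$540.30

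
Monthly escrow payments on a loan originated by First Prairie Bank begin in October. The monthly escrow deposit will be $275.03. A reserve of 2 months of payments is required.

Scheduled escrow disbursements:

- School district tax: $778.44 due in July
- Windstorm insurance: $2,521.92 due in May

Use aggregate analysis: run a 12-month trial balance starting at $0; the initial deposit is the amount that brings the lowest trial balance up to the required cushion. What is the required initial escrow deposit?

$1,100.12

Cushion = 2 × $275.03 = $550.06
Trial balance (start $0, +$275.03 each month, − disbursements):
  Oct: +$275.03 → $275.03
  Nov: +$275.03 → $550.06
  Dec: +$275.03 → $825.09
  Jan: +$275.03 → $1,100.12
  Feb: +$275.03 → $1,375.15
  Mar: +$275.03 → $1,650.18
  Apr: +$275.03 → $1,925.21
  May: +$275.03 − $2,521.92 → -$321.68
  Jun: +$275.03 → -$46.65
  Jul: +$275.03 − $778.44 → -$550.06
  Aug: +$275.03 → -$275.03
  Sep: +$275.03 → $0.00
Lowest trial balance = -$550.06 (Jul)
Initial deposit = cushion − low point = $550.06 − (-$550.06) = $1,100.12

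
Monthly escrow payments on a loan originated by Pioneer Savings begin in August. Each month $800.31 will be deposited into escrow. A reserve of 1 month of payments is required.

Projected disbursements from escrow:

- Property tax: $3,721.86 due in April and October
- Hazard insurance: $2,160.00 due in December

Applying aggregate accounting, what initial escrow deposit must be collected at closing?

Cushion = 1 × $800.31 = $800.31
Trial balance (start $0, +$800.31 each month, − disbursements):
  Aug: +$800.31 → $800.31
  Sep: +$800.31 → $1,600.62
  Oct: +$800.31 − $3,721.86 → -$1,320.93
  Nov: +$800.31 → -$520.62
  Dec: +$800.31 − $2,160.00 → -$1,880.31
  Jan: +$800.31 → -$1,080.00
  Feb: +$800.31 → -$279.69
  Mar: +$800.31 → $520.62
  Apr: +$800.31 − $3,721.86 → -$2,400.93
  May: +$800.31 → -$1,600.62
  Jun: +$800.31 → -$800.31
  Jul: +$800.31 → $0.00
Lowest trial balance = -$2,400.93 (Apr)
Initial deposit = cushion − low point = $800.31 − (-$2,400.93) = $3,201.24

$3,201.24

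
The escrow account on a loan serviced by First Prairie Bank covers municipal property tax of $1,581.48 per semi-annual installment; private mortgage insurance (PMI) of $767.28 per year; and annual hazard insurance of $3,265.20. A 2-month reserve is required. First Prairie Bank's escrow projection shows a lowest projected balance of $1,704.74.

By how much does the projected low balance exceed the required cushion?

$505.50

Municipal property tax = $1,581.48 × 2 = $3,162.96/yr
Private mortgage insurance (PMI) = $767.28/yr
Hazard insurance = $3,265.20/yr
Yearly total = $7,195.44
Base monthly escrow = $7,195.44 ÷ 12 = $599.62
Cushion = 2 × $599.62 = $1,199.24
Surplus = $1,704.74 − $1,199.24 = $505.50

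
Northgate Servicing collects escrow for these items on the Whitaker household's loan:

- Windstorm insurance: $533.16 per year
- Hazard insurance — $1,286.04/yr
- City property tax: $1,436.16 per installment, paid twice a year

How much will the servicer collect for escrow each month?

$390.96

Windstorm insurance — $533.16 annually
Hazard insurance — $1,286.04 annually
City property tax — $1,436.16 × 2 = $2,872.32 annually
Combined annual = $4,691.52
Monthly escrow = $4,691.52 / 12 = $390.96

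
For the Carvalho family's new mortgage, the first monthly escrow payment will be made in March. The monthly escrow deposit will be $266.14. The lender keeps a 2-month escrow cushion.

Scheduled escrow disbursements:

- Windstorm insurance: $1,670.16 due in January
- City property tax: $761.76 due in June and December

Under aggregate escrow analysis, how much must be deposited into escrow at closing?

Cushion = 2 × $266.14 = $532.28
Trial balance (start $0, +$266.14 each month, − disbursements):
  Mar: +$266.14 → $266.14
  Apr: +$266.14 → $532.28
  May: +$266.14 → $798.42
  Jun: +$266.14 − $761.76 → $302.80
  Jul: +$266.14 → $568.94
  Aug: +$266.14 → $835.08
  Sep: +$266.14 → $1,101.22
  Oct: +$266.14 → $1,367.36
  Nov: +$266.14 → $1,633.50
  Dec: +$266.14 − $761.76 → $1,137.88
  Jan: +$266.14 − $1,670.16 → -$266.14
  Feb: +$266.14 → $0.00
Lowest trial balance = -$266.14 (Jan)
Initial deposit = cushion − low point = $532.28 − (-$266.14) = $798.42

$798.42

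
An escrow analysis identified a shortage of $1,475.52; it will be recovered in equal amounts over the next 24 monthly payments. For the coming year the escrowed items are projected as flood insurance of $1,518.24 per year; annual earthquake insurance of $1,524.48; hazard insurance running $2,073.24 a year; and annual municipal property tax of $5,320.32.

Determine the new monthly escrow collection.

$931.17

Flood insurance = $1,518.24 annually
Earthquake insurance = $1,524.48 annually
Hazard insurance = $2,073.24 annually
Municipal property tax = $5,320.32 annually
Annual escrow total = $1,518.24 + $1,524.48 + $2,073.24 + $5,320.32 = $10,436.28
Per month = $10,436.28 / 12 = $869.69
Shortage per month = $1,475.52 / 24 = $61.48
Adjusted monthly = $869.69 + $61.48 = $931.17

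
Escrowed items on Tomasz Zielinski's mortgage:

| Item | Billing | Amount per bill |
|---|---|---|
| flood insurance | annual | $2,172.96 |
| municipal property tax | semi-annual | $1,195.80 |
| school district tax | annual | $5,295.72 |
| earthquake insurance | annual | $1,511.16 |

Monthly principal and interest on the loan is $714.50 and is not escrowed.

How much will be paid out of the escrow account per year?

$11,371.44

Flood insurance — $2,172.96/yr
Municipal property tax — $1,195.80 × 2 = $2,391.60/yr
School district tax — $5,295.72/yr
Earthquake insurance — $1,511.16/yr
Yearly total = $11,371.44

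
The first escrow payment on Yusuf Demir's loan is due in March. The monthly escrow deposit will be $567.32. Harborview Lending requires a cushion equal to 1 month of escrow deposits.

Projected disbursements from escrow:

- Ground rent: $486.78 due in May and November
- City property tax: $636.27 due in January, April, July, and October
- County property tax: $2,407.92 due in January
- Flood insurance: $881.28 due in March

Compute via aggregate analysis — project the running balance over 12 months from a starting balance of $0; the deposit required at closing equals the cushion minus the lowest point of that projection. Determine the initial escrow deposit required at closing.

Cushion = 1 × $567.32 = $567.32
Trial balance (start $0, +$567.32 each month, − disbursements):
  Mar: +$567.32 − $881.28 → -$313.96
  Apr: +$567.32 − $636.27 → -$382.91
  May: +$567.32 − $486.78 → -$302.37
  Jun: +$567.32 → $264.95
  Jul: +$567.32 − $636.27 → $196.00
  Aug: +$567.32 → $763.32
  Sep: +$567.32 → $1,330.64
  Oct: +$567.32 − $636.27 → $1,261.69
  Nov: +$567.32 − $486.78 → $1,342.23
  Dec: +$567.32 → $1,909.55
  Jan: +$567.32 − $3,044.19 → -$567.32
  Feb: +$567.32 → $0.00
Lowest trial balance = -$567.32 (Jan)
Initial deposit = cushion − low point = $567.32 − (-$567.32) = $1,134.64

$1,134.64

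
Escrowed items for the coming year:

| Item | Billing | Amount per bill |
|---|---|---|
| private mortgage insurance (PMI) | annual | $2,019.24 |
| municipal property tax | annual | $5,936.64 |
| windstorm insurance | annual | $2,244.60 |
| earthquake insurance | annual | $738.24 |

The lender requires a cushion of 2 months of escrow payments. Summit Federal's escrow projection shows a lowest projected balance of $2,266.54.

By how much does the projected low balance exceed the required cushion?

Private mortgage insurance (PMI): $2,019.24
Municipal property tax: $5,936.64
Windstorm insurance: $2,244.60
Earthquake insurance: $738.24
Total annual escrow = $2,019.24 + $5,936.64 + $2,244.60 + $738.24 = $10,938.72
Monthly escrow = $10,938.72 ÷ 12 = $911.56
Cushion = 2 × $911.56 = $1,823.12
Excess over cushion: $2,266.54 − $1,823.12 = $443.42

$443.42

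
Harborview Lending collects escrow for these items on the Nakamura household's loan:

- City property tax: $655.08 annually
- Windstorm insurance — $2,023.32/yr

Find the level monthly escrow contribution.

$223.20

City property tax — $655.08/yr
Windstorm insurance — $2,023.32/yr
Yearly total = $655.08 + $2,023.32 = $2,678.40
Monthly = $2,678.40 ÷ 12 = $223.20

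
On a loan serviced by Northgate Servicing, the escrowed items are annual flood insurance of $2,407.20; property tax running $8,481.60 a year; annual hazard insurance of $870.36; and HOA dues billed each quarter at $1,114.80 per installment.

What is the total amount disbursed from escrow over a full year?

Flood insurance = $2,407.20/yr
Property tax = $8,481.60/yr
Hazard insurance = $870.36/yr
HOA dues = $1,114.80 × 4 = $4,459.20/yr
Total annual escrow = $2,407.20 + $8,481.60 + $870.36 + $4,459.20 = $16,218.36

$16,218.36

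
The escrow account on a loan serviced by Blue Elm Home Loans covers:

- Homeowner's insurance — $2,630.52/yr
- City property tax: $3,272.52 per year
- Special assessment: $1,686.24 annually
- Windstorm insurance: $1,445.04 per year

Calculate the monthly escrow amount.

$752.86

Homeowner's insurance: $2,630.52 annually
City property tax: $3,272.52 annually
Special assessment: $1,686.24 annually
Windstorm insurance: $1,445.04 annually
Combined annual = $2,630.52 + $3,272.52 + $1,686.24 + $1,445.04 = $9,034.32
Per month = $9,034.32 / 12 = $752.86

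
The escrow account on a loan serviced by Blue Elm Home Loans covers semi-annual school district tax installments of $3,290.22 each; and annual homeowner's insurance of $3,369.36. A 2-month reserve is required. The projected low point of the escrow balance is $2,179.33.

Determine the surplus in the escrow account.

School district tax — $3,290.22 × 2 = $6,580.44/yr
Homeowner's insurance — $3,369.36/yr
Combined annual = $9,949.80
Monthly = $9,949.80 ÷ 12 = $829.15
Required cushion = 2 × $829.15 = $1,658.30
Surplus = $2,179.33 − $1,658.30 = $521.03

$521.03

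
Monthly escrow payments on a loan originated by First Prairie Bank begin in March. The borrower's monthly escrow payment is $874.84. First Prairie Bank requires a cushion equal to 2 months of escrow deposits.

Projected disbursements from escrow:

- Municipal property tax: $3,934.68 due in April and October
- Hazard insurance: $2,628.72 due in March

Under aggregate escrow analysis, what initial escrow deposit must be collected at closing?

Cushion = 2 × $874.84 = $1,749.68
Trial balance (start $0, +$874.84 each month, − disbursements):
  Mar: +$874.84 − $2,628.72 → -$1,753.88
  Apr: +$874.84 − $3,934.68 → -$4,813.72
  May: +$874.84 → -$3,938.88
  Jun: +$874.84 → -$3,064.04
  Jul: +$874.84 → -$2,189.20
  Aug: +$874.84 → -$1,314.36
  Sep: +$874.84 → -$439.52
  Oct: +$874.84 − $3,934.68 → -$3,499.36
  Nov: +$874.84 → -$2,624.52
  Dec: +$874.84 → -$1,749.68
  Jan: +$874.84 → -$874.84
  Feb: +$874.84 → $0.00
Lowest trial balance = -$4,813.72 (Apr)
Initial deposit = cushion − low point = $1,749.68 − (-$4,813.72) = $6,563.40

$6,563.40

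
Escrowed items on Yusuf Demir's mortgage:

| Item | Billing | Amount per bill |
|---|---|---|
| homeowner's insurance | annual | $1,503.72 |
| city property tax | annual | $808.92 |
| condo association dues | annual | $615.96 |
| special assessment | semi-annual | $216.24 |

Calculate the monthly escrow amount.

$280.09

Homeowner's insurance = $1,503.72/yr
City property tax = $808.92/yr
Condo association dues = $615.96/yr
Special assessment = $216.24 × 2 = $432.48/yr
Total annual escrow = $1,503.72 + $808.92 + $615.96 + $432.48 = $3,361.08
Per month = $3,361.08 / 12 = $280.09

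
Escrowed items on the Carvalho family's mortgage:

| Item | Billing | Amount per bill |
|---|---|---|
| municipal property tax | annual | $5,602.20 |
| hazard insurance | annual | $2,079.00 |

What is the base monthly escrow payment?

$640.10

Municipal property tax: $5,602.20 per year
Hazard insurance: $2,079.00 per year
Annual escrow total = $5,602.20 + $2,079.00 = $7,681.20
Monthly = $7,681.20 / 12 = $640.10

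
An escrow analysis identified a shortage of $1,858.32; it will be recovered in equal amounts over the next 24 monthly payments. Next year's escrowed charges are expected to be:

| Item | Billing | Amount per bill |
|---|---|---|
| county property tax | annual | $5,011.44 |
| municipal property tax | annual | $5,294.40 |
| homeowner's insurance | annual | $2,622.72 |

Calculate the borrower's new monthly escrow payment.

County property tax = $5,011.44 annually
Municipal property tax = $5,294.40 annually
Homeowner's insurance = $2,622.72 annually
Total annual escrow = $12,928.56
Monthly escrow = $12,928.56 ÷ 12 = $1,077.38
Shortage spread = $1,858.32 ÷ 24 = $77.43/mo
Adjusted monthly = $1,077.38 + $77.43 = $1,154.81

$1,154.81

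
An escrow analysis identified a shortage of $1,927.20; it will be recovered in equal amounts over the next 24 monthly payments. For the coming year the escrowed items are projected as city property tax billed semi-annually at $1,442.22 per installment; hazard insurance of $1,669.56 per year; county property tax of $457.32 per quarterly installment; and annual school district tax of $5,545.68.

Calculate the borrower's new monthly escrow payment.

$1,074.38

City property tax — $1,442.22 × 2 = $2,884.44 per year
Hazard insurance — $1,669.56 per year
County property tax — $457.32 × 4 = $1,829.28 per year
School district tax — $5,545.68 per year
Total per year = $11,928.96
Per month = $11,928.96 / 12 = $994.08
Monthly shortage recovery: $1,927.20 / 24 = $80.30
Adjusted monthly = $994.08 + $80.30 = $1,074.38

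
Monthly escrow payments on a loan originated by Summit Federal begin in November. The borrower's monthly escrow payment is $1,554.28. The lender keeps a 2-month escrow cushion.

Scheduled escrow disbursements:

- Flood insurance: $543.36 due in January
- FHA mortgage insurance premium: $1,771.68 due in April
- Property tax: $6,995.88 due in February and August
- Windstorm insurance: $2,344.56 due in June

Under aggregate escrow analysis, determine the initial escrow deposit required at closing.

Cushion = 2 × $1,554.28 = $3,108.56
Trial balance (start $0, +$1,554.28 each month, − disbursements):
  Nov: +$1,554.28 → $1,554.28
  Dec: +$1,554.28 → $3,108.56
  Jan: +$1,554.28 − $543.36 → $4,119.48
  Feb: +$1,554.28 − $6,995.88 → -$1,322.12
  Mar: +$1,554.28 → $232.16
  Apr: +$1,554.28 − $1,771.68 → $14.76
  May: +$1,554.28 → $1,569.04
  Jun: +$1,554.28 − $2,344.56 → $778.76
  Jul: +$1,554.28 → $2,333.04
  Aug: +$1,554.28 − $6,995.88 → -$3,108.56
  Sep: +$1,554.28 → -$1,554.28
  Oct: +$1,554.28 → $0.00
Lowest trial balance = -$3,108.56 (Aug)
Initial deposit = cushion − low point = $3,108.56 − (-$3,108.56) = $6,217.12

$6,217.12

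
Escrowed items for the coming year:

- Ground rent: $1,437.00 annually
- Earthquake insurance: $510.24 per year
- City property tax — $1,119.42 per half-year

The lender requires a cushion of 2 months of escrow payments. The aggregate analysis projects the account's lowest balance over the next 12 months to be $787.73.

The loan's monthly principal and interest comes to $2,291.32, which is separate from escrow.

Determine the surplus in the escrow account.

Ground rent = $1,437.00
Earthquake insurance = $510.24
City property tax = $1,119.42 × 2 = $2,238.84
Annual escrow total = $1,437.00 + $510.24 + $2,238.84 = $4,186.08
Monthly = $4,186.08 / 12 = $348.84
Cushion = 2 × $348.84 = $697.68
Surplus = $787.73 − $697.68 = $90.05

$90.05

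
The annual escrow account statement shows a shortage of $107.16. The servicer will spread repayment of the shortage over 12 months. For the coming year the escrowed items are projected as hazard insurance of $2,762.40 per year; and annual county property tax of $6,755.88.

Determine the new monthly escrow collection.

$802.12

Hazard insurance: $2,762.40/yr
County property tax: $6,755.88/yr
Annual escrow total = $9,518.28
Base monthly escrow = $9,518.28 ÷ 12 = $793.19
Monthly shortage recovery: $107.16 / 12 = $8.93
New monthly escrow = $793.19 + $8.93 = $802.12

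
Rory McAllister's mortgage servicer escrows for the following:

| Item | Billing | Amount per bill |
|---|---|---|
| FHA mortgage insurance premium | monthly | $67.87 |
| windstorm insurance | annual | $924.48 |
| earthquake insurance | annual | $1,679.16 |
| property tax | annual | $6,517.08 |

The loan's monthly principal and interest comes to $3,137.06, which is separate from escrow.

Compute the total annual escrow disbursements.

FHA mortgage insurance premium — $67.87 × 12 = $814.44 annually
Windstorm insurance — $924.48 annually
Earthquake insurance — $1,679.16 annually
Property tax — $6,517.08 annually
Combined annual = $814.44 + $924.48 + $1,679.16 + $6,517.08 = $9,935.16

$9,935.16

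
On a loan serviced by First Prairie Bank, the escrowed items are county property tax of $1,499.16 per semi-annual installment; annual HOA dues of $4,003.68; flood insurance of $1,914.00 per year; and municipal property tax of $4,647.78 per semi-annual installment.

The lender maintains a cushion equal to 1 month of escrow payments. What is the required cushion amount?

$1,517.63

County property tax: $1,499.16 × 2 = $2,998.32 per year
HOA dues: $4,003.68 per year
Flood insurance: $1,914.00 per year
Municipal property tax: $4,647.78 × 2 = $9,295.56 per year
Annual escrow total = $18,211.56
Monthly = $18,211.56 / 12 = $1,517.63
Reserve = 1 × $1,517.63 = $1,517.63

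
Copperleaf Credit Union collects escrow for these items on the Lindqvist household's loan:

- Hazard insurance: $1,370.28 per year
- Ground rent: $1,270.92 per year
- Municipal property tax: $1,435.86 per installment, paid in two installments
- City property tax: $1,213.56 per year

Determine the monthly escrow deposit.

Hazard insurance: $1,370.28/yr
Ground rent: $1,270.92/yr
Municipal property tax: $1,435.86 × 2 = $2,871.72/yr
City property tax: $1,213.56/yr
Total per year = $1,370.28 + $1,270.92 + $2,871.72 + $1,213.56 = $6,726.48
Base monthly escrow = $6,726.48 / 12 = $560.54

$560.54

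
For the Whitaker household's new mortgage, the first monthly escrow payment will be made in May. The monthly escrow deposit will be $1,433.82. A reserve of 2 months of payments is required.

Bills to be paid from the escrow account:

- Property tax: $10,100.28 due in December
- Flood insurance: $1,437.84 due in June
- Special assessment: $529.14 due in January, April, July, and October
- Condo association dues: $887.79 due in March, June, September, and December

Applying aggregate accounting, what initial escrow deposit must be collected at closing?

Cushion = 2 × $1,433.82 = $2,867.64
Trial balance (start $0, +$1,433.82 each month, − disbursements):
  May: +$1,433.82 → $1,433.82
  Jun: +$1,433.82 − $2,325.63 → $542.01
  Jul: +$1,433.82 − $529.14 → $1,446.69
  Aug: +$1,433.82 → $2,880.51
  Sep: +$1,433.82 − $887.79 → $3,426.54
  Oct: +$1,433.82 − $529.14 → $4,331.22
  Nov: +$1,433.82 → $5,765.04
  Dec: +$1,433.82 − $10,988.07 → -$3,789.21
  Jan: +$1,433.82 − $529.14 → -$2,884.53
  Feb: +$1,433.82 → -$1,450.71
  Mar: +$1,433.82 − $887.79 → -$904.68
  Apr: +$1,433.82 − $529.14 → $0.00
Lowest trial balance = -$3,789.21 (Dec)
Initial deposit = cushion − low point = $2,867.64 − (-$3,789.21) = $6,656.85

$6,656.85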